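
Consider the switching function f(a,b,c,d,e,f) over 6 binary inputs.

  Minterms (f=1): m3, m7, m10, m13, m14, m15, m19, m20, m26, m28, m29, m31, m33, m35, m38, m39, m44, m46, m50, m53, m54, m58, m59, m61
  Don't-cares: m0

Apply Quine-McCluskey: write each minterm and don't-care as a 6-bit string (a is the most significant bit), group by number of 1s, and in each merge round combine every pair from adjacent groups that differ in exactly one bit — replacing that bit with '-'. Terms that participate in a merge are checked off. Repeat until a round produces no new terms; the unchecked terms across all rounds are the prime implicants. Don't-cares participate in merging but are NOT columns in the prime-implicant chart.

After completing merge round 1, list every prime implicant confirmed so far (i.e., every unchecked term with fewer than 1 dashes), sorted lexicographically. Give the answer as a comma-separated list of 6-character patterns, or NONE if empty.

size-2^0 implicants → 000000  000011(✓)  000111(✓)  001010(✓)  001101(✓)  001110(✓)  001111(✓)  010011(✓)  010100(✓)  011010(✓)  011100(✓)  011101(✓)  011111(✓)  100001(✓)  100011(✓)  100110(✓)  100111(✓)  101100(✓)  101110(✓)  110010(✓)  110101(✓)  110110(✓)  111010(✓)  111011(✓)  111101(✓)
size-2^1 implicants → -00011(✓)  -00111(✓)  -01110  -11010  -11101  0-0011  0-1010  0-1101(✓)  0-1111(✓)  00-111  000-11(✓)  001-10  0011-1(✓)  00111-  01-100  0111-1(✓)  01110-  1-0110  10-110  100-11(✓)  1000-1  10011-  1011-0  11-010  11-101  110-10  11101-
size-2^2 implicants → -00-11  0-11-1
Unchecked terms (primes): -00-11, -01110, -11010, -11101, 0-0011, 0-1010, 0-11-1, 00-111, 000000, 001-10, 00111-, 01-100, 01110-, 1-0110, 10-110, 1000-1, 10011-, 1011-0, 11-010, 11-101, 110-10, 11101-

000000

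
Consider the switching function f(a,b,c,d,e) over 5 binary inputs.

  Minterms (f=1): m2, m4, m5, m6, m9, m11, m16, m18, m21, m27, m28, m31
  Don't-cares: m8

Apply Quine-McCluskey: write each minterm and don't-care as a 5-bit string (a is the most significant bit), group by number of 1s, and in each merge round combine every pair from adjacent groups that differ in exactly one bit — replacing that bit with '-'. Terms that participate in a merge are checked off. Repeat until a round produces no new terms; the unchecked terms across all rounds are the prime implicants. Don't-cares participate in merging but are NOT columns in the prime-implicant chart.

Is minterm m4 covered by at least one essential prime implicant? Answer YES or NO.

NO

size-2^0 implicants → 00010(✓)  00100(✓)  00101(✓)  00110(✓)  01000(✓)  01001(✓)  01011(✓)  10000(✓)  10010(✓)  10101(✓)  11011(✓)  11100  11111(✓)
size-2^1 implicants → -0010  -0101  -1011  00-10  001-0  0010-  010-1  0100-  100-0  11-11
Unchecked terms (primes): -0010, -0101, -1011, 00-10, 001-0, 0010-, 010-1, 0100-, 100-0, 11-11, 11100
Minterm coverage:
  m2 ⊆ -0010,00-10
  m4 ⊆ 001-0,0010-
  m5 ⊆ -0101,0010-
  m6 ⊆ 00-10,001-0
  m9 ⊆ 010-1,0100-
  m11 ⊆ -1011,010-1
  m16 ⊆ 100-0 [E]
  m18 ⊆ -0010,100-0
  m21 ⊆ -0101 [E]
  m27 ⊆ -1011,11-11
  m28 ⊆ 11100 [E]
  m31 ⊆ 11-11 [E]
E = {-0101, 100-0, 11-11, 11100}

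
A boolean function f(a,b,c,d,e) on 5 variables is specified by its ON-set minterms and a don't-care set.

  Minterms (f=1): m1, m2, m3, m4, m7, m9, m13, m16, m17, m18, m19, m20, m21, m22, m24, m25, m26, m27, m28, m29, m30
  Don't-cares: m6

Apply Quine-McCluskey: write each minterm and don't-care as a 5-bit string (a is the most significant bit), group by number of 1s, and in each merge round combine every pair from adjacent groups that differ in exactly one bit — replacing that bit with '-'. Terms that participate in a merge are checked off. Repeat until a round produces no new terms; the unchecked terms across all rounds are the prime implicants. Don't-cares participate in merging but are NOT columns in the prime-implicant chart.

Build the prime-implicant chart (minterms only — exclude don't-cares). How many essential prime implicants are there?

size-2^0 implicants → 00001(✓)  00010(✓)  00011(✓)  00100(✓)  00110(✓)  00111(✓)  01001(✓)  01101(✓)  10000(✓)  10001(✓)  10010(✓)  10011(✓)  10100(✓)  10101(✓)  10110(✓)  11000(✓)  11001(✓)  11010(✓)  11011(✓)  11100(✓)  11101(✓)  11110(✓)
size-2^1 implicants → -0001(✓)  -0010(✓)  -0011(✓)  -0100(✓)  -0110(✓)  -1001(✓)  -1101(✓)  0-001(✓)  00-10(✓)  00-11(✓)  000-1(✓)  0001-(✓)  001-0(✓)  0011-(✓)  01-01(✓)  1-000(✓)  1-001(✓)  1-010(✓)  1-011(✓)  1-100(✓)  1-101(✓)  1-110(✓)  10-00(✓)  10-01(✓)  10-10(✓)  100-0(✓)  100-1(✓)  1000-(✓)  1001-(✓)  101-0(✓)  1010-(✓)  11-00(✓)  11-01(✓)  11-10(✓)  110-0(✓)  110-1(✓)  1100-(✓)  1101-(✓)  111-0(✓)  1110-(✓)
size-2^2 implicants → --001  -0-10  -00-1  -001-  -01-0  -1-01  00-1-  1--00(✓)  1--01(✓)  1--10(✓)  1-0-0(✓)  1-0-1(✓)  1-00-(✓)  1-01-(✓)  1-1-0(✓)  1-10-(✓)  10--0(✓)  10-0-(✓)  100--(✓)  11--0(✓)  11-0-(✓)  110--(✓)
size-2^3 implicants → 1---0  1--0-  1-0--
Unchecked terms (primes): --001, -0-10, -00-1, -001-, -01-0, -1-01, 00-1-, 1---0, 1--0-, 1-0--
Minterm coverage:
  m1 ⊆ --001,-00-1
  m2 ⊆ -0-10,-001-,00-1-
  m3 ⊆ -00-1,-001-,00-1-
  m4 ⊆ -01-0 [E]
  m7 ⊆ 00-1- [E]
  m9 ⊆ --001,-1-01
  m13 ⊆ -1-01 [E]
  m16 ⊆ 1---0,1--0-,1-0--
  m17 ⊆ --001,-00-1,1--0-,1-0--
  m18 ⊆ -0-10,-001-,1---0,1-0--
  m19 ⊆ -00-1,-001-,1-0--
  m20 ⊆ -01-0,1---0,1--0-
  m21 ⊆ 1--0- [E]
  m22 ⊆ -0-10,-01-0,1---0
  m24 ⊆ 1---0,1--0-,1-0--
  m25 ⊆ --001,-1-01,1--0-,1-0--
  m26 ⊆ 1---0,1-0--
  m27 ⊆ 1-0-- [E]
  m28 ⊆ 1---0,1--0-
  m29 ⊆ -1-01,1--0-
  m30 ⊆ 1---0 [E]
E = {-01-0, -1-01, 00-1-, 1---0, 1--0-, 1-0--}

6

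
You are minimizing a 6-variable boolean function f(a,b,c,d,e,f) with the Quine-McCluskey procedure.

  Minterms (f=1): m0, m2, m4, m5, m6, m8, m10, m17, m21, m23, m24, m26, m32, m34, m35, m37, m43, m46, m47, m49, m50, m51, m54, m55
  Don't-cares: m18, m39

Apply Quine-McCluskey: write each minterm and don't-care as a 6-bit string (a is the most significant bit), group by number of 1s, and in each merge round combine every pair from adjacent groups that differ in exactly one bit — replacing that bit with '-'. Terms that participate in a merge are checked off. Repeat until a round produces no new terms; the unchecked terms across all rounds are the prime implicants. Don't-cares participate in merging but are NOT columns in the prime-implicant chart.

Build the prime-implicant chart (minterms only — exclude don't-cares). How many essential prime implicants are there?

Round 0: 000000✓ 000010✓ 000100✓ 000101✓ 000110✓ 001000✓ 001010✓ 010001✓ 010010✓ 010101✓ 010111✓ 011000✓ 011010✓ 100000✓ 100010✓ 100011✓ 100101✓ 100111✓ 101011✓ 101110✓ 101111✓ 110001✓ 110010✓ 110011✓ 110110✓ 110111✓
Round 1: -00000✓ -00010✓ -00101 -10001 -10010✓ -10111 0-0010✓ 0-0101 0-1000✓ 0-1010✓ 00-000✓ 00-010✓ 000-00✓ 000-10✓ 0000-0✓ 0001-0✓ 00010- 0010-0✓ 01-010✓ 010-01 0101-1 0110-0✓ 1-0010✓ 1-0011✓ 1-0111✓ 10-011✓ 10-111✓ 100-11✓ 1000-0✓ 10001-✓ 1001-1 101-11✓ 10111- 110-10✓ 110-11✓ 1100-1 11001-✓ 11011-✓
Round 2: --0010 -000-0 0--010 0-10-0 00-0-0 000--0 1-0-11 1-001- 10--11 110-1-
PIs = {--0010, -000-0, -00101, -10001, -10111, 0--010, 0-0101, 0-10-0, 00-0-0, 000--0, 00010-, 010-01, 0101-1, 1-0-11, 1-001-, 10--11, 1001-1, 10111-, 110-1-, 1100-1}
Coverage chart:
  m0: -000-0,00-0-0,000--0
  m2: --0010,-000-0,0--010,00-0-0,000--0
  m4: 000--0,00010-
  m5: -00101,0-0101,00010-
  m6: 000--0 ←essential
  m8: 0-10-0,00-0-0
  m10: 0--010,0-10-0,00-0-0
  m17: -10001,010-01
  m21: 0-0101,010-01,0101-1
  m23: -10111,0101-1
  m24: 0-10-0 ←essential
  m26: 0--010,0-10-0
  m32: -000-0 ←essential
  m34: --0010,-000-0,1-001-
  m35: 1-0-11,1-001-,10--11
  m37: -00101,1001-1
  m43: 10--11 ←essential
  m46: 10111- ←essential
  m47: 10--11,10111-
  m49: -10001,1100-1
  m50: --0010,1-001-,110-1-
  m51: 1-0-11,1-001-,110-1-,1100-1
  m54: 110-1- ←essential
  m55: -10111,1-0-11,110-1-
Essential: -000-0, 0-10-0, 000--0, 10--11, 10111-, 110-1-

6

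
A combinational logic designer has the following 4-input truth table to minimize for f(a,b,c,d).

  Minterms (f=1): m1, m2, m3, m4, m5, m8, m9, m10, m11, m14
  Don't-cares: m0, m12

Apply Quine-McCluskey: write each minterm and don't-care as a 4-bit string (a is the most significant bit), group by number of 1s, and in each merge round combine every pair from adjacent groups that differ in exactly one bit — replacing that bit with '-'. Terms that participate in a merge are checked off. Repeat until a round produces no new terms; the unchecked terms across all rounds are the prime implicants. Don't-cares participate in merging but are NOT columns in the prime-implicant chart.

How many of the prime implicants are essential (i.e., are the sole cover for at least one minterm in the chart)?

3

Round 0: 0000✓ 0001✓ 0010✓ 0011✓ 0100✓ 0101✓ 1000✓ 1001✓ 1010✓ 1011✓ 1100✓ 1110✓
Round 1: -000✓ -001✓ -010✓ -011✓ -100✓ 0-00✓ 0-01✓ 00-0✓ 00-1✓ 000-✓ 001-✓ 010-✓ 1-00✓ 1-10✓ 10-0✓ 10-1✓ 100-✓ 101-✓ 11-0✓
Round 2: --00 -0-0✓ -0-1✓ -00-✓ -01-✓ 0-0- 00--✓ 1--0 10--✓
Round 3: -0--
PIs = {--00, -0--, 0-0-, 1--0}
Coverage chart:
  m1: -0--,0-0-
  m2: -0-- ←essential
  m3: -0-- ←essential
  m4: --00,0-0-
  m5: 0-0- ←essential
  m8: --00,-0--,1--0
  m9: -0-- ←essential
  m10: -0--,1--0
  m11: -0-- ←essential
  m14: 1--0 ←essential
Essential: -0--, 0-0-, 1--0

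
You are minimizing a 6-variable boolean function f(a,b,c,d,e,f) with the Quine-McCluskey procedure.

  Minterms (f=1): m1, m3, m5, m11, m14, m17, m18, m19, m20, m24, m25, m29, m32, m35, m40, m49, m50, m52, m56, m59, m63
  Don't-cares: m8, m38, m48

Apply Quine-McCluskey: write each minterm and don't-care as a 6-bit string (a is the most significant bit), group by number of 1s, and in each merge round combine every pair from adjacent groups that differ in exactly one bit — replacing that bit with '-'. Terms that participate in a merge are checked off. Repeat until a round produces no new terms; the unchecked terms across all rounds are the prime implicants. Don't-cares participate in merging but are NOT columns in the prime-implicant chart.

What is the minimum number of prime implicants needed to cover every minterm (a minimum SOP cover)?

size-2^0 implicants → 000001(✓)  000011(✓)  000101(✓)  001000(✓)  001011(✓)  001110  010001(✓)  010010(✓)  010011(✓)  010100(✓)  011000(✓)  011001(✓)  011101(✓)  100000(✓)  100011(✓)  100110  101000(✓)  110000(✓)  110001(✓)  110010(✓)  110100(✓)  111000(✓)  111011(✓)  111111(✓)
size-2^1 implicants → -00011  -01000(✓)  -10001  -10010  -10100  -11000(✓)  0-0001(✓)  0-0011(✓)  0-1000(✓)  00-011  000-01  0000-1(✓)  01-001  0100-1(✓)  01001-  011-01  01100-  1-0000(✓)  1-1000(✓)  10-000(✓)  11-000(✓)  110-00  1100-0  11000-  111-11
size-2^2 implicants → --1000  0-00-1  1--000
Unchecked terms (primes): --1000, -00011, -10001, -10010, -10100, 0-00-1, 00-011, 000-01, 001110, 01-001, 01001-, 011-01, 01100-, 1--000, 100110, 110-00, 1100-0, 11000-, 111-11
Minterm coverage:
  m1 ⊆ 0-00-1,000-01
  m3 ⊆ -00011,0-00-1,00-011
  m5 ⊆ 000-01 [E]
  m11 ⊆ 00-011 [E]
  m14 ⊆ 001110 [E]
  m17 ⊆ -10001,0-00-1,01-001
  m18 ⊆ -10010,01001-
  m19 ⊆ 0-00-1,01001-
  m20 ⊆ -10100 [E]
  m24 ⊆ --1000,01100-
  m25 ⊆ 01-001,011-01,01100-
  m29 ⊆ 011-01 [E]
  m32 ⊆ 1--000 [E]
  m35 ⊆ -00011 [E]
  m40 ⊆ --1000,1--000
  m49 ⊆ -10001,11000-
  m50 ⊆ -10010,1100-0
  m52 ⊆ -10100,110-00
  m56 ⊆ --1000,1--000
  m59 ⊆ 111-11 [E]
  m63 ⊆ 111-11 [E]
E = {-00011, -10100, 00-011, 000-01, 001110, 011-01, 1--000, 111-11}
Petrick residual → --1000, -10001, -10010, 0-00-1
Cover = cd'e'f' + b'c'd'ef + bc'd'e'f + bc'd'ef' + bc'de'f' + a'c'd'f + a'b'd'ef + a'b'c'e'f + a'b'cdef' + a'bce'f + ad'e'f' + abcef  |cover|=12

12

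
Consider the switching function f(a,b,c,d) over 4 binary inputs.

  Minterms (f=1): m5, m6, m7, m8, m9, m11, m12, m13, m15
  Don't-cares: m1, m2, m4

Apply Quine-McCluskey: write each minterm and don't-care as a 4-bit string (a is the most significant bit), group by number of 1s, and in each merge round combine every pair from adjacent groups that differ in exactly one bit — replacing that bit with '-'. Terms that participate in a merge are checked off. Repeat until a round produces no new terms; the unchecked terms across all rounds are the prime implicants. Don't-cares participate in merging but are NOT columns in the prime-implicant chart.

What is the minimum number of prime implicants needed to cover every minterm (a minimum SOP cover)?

size-2^0 implicants → 0001(✓)  0010(✓)  0100(✓)  0101(✓)  0110(✓)  0111(✓)  1000(✓)  1001(✓)  1011(✓)  1100(✓)  1101(✓)  1111(✓)
size-2^1 implicants → -001(✓)  -100(✓)  -101(✓)  -111(✓)  0-01(✓)  0-10  01-0(✓)  01-1(✓)  010-(✓)  011-(✓)  1-00(✓)  1-01(✓)  1-11(✓)  10-1(✓)  100-(✓)  11-1(✓)  110-(✓)
size-2^2 implicants → --01  -1-1  -10-  01--  1--1  1-0-
Unchecked terms (primes): --01, -1-1, -10-, 0-10, 01--, 1--1, 1-0-
Minterm coverage:
  m5 ⊆ --01,-1-1,-10-,01--
  m6 ⊆ 0-10,01--
  m7 ⊆ -1-1,01--
  m8 ⊆ 1-0- [E]
  m9 ⊆ --01,1--1,1-0-
  m11 ⊆ 1--1 [E]
  m12 ⊆ -10-,1-0-
  m13 ⊆ --01,-1-1,-10-,1--1,1-0-
  m15 ⊆ -1-1,1--1
E = {1--1, 1-0-}
Petrick residual → 01--
Cover = a'b + ad + ac'  |cover|=3

3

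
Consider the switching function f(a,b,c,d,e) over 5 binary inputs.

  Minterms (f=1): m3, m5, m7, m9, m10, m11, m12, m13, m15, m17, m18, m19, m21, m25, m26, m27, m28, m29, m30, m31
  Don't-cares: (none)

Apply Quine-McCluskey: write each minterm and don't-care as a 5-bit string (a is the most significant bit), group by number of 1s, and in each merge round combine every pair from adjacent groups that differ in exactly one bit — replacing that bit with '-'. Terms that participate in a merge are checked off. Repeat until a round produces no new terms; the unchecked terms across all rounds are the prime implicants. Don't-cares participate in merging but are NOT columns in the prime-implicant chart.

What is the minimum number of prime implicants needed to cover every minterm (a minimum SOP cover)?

8

size-2^0 implicants → 00011(✓)  00101(✓)  00111(✓)  01001(✓)  01010(✓)  01011(✓)  01100(✓)  01101(✓)  01111(✓)  10001(✓)  10010(✓)  10011(✓)  10101(✓)  11001(✓)  11010(✓)  11011(✓)  11100(✓)  11101(✓)  11110(✓)  11111(✓)
size-2^1 implicants → -0011(✓)  -0101(✓)  -1001(✓)  -1010(✓)  -1011(✓)  -1100(✓)  -1101(✓)  -1111(✓)  0-011(✓)  0-101(✓)  0-111(✓)  00-11(✓)  001-1(✓)  01-01(✓)  01-11(✓)  010-1(✓)  0101-(✓)  011-1(✓)  0110-(✓)  1-001(✓)  1-010(✓)  1-011(✓)  1-101(✓)  10-01(✓)  100-1(✓)  1001-(✓)  11-01(✓)  11-10(✓)  11-11(✓)  110-1(✓)  1101-(✓)  111-0(✓)  111-1(✓)  1110-(✓)  1111-(✓)
size-2^2 implicants → --011  --101  -1-01(✓)  -1-11(✓)  -10-1(✓)  -101-  -11-1(✓)  -110-  0--11  0-1-1  01--1(✓)  1--01  1-0-1  1-01-  11--1(✓)  11-1-  111--
size-2^3 implicants → -1--1
Unchecked terms (primes): --011, --101, -1--1, -101-, -110-, 0--11, 0-1-1, 1--01, 1-0-1, 1-01-, 11-1-, 111--
Minterm coverage:
  m3 ⊆ --011,0--11
  m5 ⊆ --101,0-1-1
  m7 ⊆ 0--11,0-1-1
  m9 ⊆ -1--1 [E]
  m10 ⊆ -101- [E]
  m11 ⊆ --011,-1--1,-101-,0--11
  m12 ⊆ -110- [E]
  m13 ⊆ --101,-1--1,-110-,0-1-1
  m15 ⊆ -1--1,0--11,0-1-1
  m17 ⊆ 1--01,1-0-1
  m18 ⊆ 1-01- [E]
  m19 ⊆ --011,1-0-1,1-01-
  m21 ⊆ --101,1--01
  m25 ⊆ -1--1,1--01,1-0-1
  m26 ⊆ -101-,1-01-,11-1-
  m27 ⊆ --011,-1--1,-101-,1-0-1,1-01-,11-1-
  m28 ⊆ -110-,111--
  m29 ⊆ --101,-1--1,-110-,1--01,111--
  m30 ⊆ 11-1-,111--
  m31 ⊆ -1--1,11-1-,111--
E = {-1--1, -101-, -110-, 1-01-}
Petrick residual → --011, 0-1-1, 1--01, 11-1-
Cover = c'de + be + bc'd + bcd' + a'ce + ad'e + ac'd + abd  |cover|=8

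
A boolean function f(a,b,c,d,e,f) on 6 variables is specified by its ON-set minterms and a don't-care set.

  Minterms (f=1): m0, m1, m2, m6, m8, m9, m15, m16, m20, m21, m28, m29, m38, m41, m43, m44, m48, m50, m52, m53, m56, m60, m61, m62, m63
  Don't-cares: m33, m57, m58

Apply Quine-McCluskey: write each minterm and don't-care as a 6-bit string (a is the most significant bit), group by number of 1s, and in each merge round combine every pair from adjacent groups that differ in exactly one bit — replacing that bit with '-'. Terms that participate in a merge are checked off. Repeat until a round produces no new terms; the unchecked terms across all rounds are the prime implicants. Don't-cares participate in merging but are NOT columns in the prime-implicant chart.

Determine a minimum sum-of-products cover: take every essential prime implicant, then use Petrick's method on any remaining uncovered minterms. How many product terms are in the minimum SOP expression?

10

[col 0] 000000*, 000001*, 000010*, 000110*, 001000*, 001001*, 001111, 010000*, 010100*, 010101*, 011100*, 011101*, 100001*, 100110*, 101001*, 101011*, 101100*, 110000*, 110010*, 110100*, 110101*, 111000*, 111001*, 111010*, 111100*, 111101*, 111110*, 111111*
[col 1] -00001*, -00110, -01001*, -10000*, -10100*, -10101*, -11100*, -11101*, 0-0000, 00-000*, 00-001*, 000-10, 0000-0, 00000-*, 00100-*, 01-100*, 01-101*, 010-00*, 01010-*, 01110-*, 1-1001, 1-1100, 10-001*, 1010-1, 11-000*, 11-010*, 11-100*, 11-101*, 110-00*, 1100-0*, 11010-*, 111-00*, 111-01*, 111-10*, 1110-0*, 11100-*, 1111-0*, 1111-1*, 11110-*, 11111-*
[col 2] -0-001, -1-100*, -1-101*, -10-00, -1010-*, -1110-*, 00-00-, 01-10-*, 11--00, 11-0-0, 11-10-*, 111--0, 111-0-, 1111--
[col 3] -1-10-
Prime implicants: -0-001, -00110, -1-10-, -10-00, 0-0000, 00-00-, 000-10, 0000-0, 001111, 1-1001, 1-1100, 1010-1, 11--00, 11-0-0, 111--0, 111-0-, 1111--
PI chart (minterm → PIs covering it):
  0 | 0-0000,00-00-,0000-0
  1 | -0-001,00-00-
  2 | 000-10,0000-0
  6 | -00110,000-10
  8 | 00-00-  (sole → essential)
  9 | -0-001,00-00-
  15 | 001111  (sole → essential)
  16 | -10-00,0-0000
  20 | -1-10-,-10-00
  21 | -1-10-  (sole → essential)
  28 | -1-10-  (sole → essential)
  29 | -1-10-  (sole → essential)
  38 | -00110  (sole → essential)
  41 | -0-001,1-1001,1010-1
  43 | 1010-1  (sole → essential)
  44 | 1-1100  (sole → essential)
  48 | -10-00,11--00,11-0-0
  50 | 11-0-0  (sole → essential)
  52 | -1-10-,-10-00,11--00
  53 | -1-10-  (sole → essential)
  56 | 11--00,11-0-0,111--0,111-0-
  60 | -1-10-,1-1100,11--00,111--0,111-0-,1111--
  61 | -1-10-,111-0-,1111--
  62 | 111--0,1111--
  63 | 1111--  (sole → essential)
Essential prime implicants: -00110, -1-10-, 00-00-, 001111, 1-1100, 1010-1, 11-0-0, 1111--
Petrick residual → -10-00, 000-10
Minimum SOP uses 10 PIs: b'c'def' + bde' + bc'e'f' + a'b'd'e' + a'b'c'ef' + a'b'cdef + acde'f' + ab'cd'f + abd'f' + abcd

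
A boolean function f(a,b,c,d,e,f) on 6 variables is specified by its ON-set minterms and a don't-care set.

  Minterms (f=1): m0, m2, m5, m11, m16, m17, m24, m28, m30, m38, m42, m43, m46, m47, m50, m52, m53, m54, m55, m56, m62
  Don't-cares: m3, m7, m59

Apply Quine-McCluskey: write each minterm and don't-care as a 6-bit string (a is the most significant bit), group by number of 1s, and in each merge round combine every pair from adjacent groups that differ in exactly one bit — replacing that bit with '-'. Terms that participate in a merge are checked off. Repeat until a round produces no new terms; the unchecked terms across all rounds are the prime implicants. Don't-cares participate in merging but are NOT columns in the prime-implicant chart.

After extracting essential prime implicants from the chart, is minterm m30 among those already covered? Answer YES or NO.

NO

size-2^0 implicants → 000000(✓)  000010(✓)  000011(✓)  000101(✓)  000111(✓)  001011(✓)  010000(✓)  010001(✓)  011000(✓)  011100(✓)  011110(✓)  100110(✓)  101010(✓)  101011(✓)  101110(✓)  101111(✓)  110010(✓)  110100(✓)  110101(✓)  110110(✓)  110111(✓)  111000(✓)  111011(✓)  111110(✓)
size-2^1 implicants → -01011  -11000  -11110  0-0000  00-011  000-11  0000-0  00001-  0001-1  01-000  01000-  011-00  0111-0  1-0110(✓)  1-1011  1-1110(✓)  10-110(✓)  101-10(✓)  101-11(✓)  10101-(✓)  10111-(✓)  11-110(✓)  110-10  1101-0(✓)  1101-1(✓)  11010-(✓)  11011-(✓)
size-2^2 implicants → 1--110  101-1-  1101--
Unchecked terms (primes): -01011, -11000, -11110, 0-0000, 00-011, 000-11, 0000-0, 00001-, 0001-1, 01-000, 01000-, 011-00, 0111-0, 1--110, 1-1011, 101-1-, 110-10, 1101--
Minterm coverage:
  m0 ⊆ 0-0000,0000-0
  m2 ⊆ 0000-0,00001-
  m5 ⊆ 0001-1 [E]
  m11 ⊆ -01011,00-011
  m16 ⊆ 0-0000,01-000,01000-
  m17 ⊆ 01000- [E]
  m24 ⊆ -11000,01-000,011-00
  m28 ⊆ 011-00,0111-0
  m30 ⊆ -11110,0111-0
  m38 ⊆ 1--110 [E]
  m42 ⊆ 101-1- [E]
  m43 ⊆ -01011,1-1011,101-1-
  m46 ⊆ 1--110,101-1-
  m47 ⊆ 101-1- [E]
  m50 ⊆ 110-10 [E]
  m52 ⊆ 1101-- [E]
  m53 ⊆ 1101-- [E]
  m54 ⊆ 1--110,110-10,1101--
  m55 ⊆ 1101-- [E]
  m56 ⊆ -11000 [E]
  m62 ⊆ -11110,1--110
E = {-11000, 0001-1, 01000-, 1--110, 101-1-, 110-10, 1101--}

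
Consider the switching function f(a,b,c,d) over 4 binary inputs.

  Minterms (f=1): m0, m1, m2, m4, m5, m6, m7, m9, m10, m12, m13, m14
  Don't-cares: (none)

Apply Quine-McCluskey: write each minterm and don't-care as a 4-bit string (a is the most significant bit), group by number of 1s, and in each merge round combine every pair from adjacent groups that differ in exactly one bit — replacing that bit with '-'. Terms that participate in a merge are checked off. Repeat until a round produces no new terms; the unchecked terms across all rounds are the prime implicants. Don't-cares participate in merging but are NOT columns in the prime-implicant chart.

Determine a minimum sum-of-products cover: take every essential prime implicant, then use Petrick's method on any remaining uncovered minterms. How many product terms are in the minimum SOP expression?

5

Round 0: 0000✓ 0001✓ 0010✓ 0100✓ 0101✓ 0110✓ 0111✓ 1001✓ 1010✓ 1100✓ 1101✓ 1110✓
Round 1: -001✓ -010✓ -100✓ -101✓ -110✓ 0-00✓ 0-01✓ 0-10✓ 00-0✓ 000-✓ 01-0✓ 01-1✓ 010-✓ 011-✓ 1-01✓ 1-10✓ 11-0✓ 110-✓
Round 2: --01 --10 -1-0 -10- 0--0 0-0- 01--
PIs = {--01, --10, -1-0, -10-, 0--0, 0-0-, 01--}
Coverage chart:
  m0: 0--0,0-0-
  m1: --01,0-0-
  m2: --10,0--0
  m4: -1-0,-10-,0--0,0-0-,01--
  m5: --01,-10-,0-0-,01--
  m6: --10,-1-0,0--0,01--
  m7: 01-- ←essential
  m9: --01 ←essential
  m10: --10 ←essential
  m12: -1-0,-10-
  m13: --01,-10-
  m14: --10,-1-0
Essential: --01, --10, 01--
Petrick residual → -1-0, 0--0
Min cover (5 terms): c'd + cd' + bd' + a'd' + a'b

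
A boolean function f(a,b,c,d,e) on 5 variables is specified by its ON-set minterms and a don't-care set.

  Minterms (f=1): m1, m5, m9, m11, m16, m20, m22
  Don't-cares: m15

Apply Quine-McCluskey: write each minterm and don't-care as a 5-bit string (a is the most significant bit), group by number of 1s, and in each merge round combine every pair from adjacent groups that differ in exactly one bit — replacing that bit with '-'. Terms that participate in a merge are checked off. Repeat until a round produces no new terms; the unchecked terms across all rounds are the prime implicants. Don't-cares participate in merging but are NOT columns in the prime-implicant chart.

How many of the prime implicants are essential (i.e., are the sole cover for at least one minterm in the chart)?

3

Round 0: 00001✓ 00101✓ 01001✓ 01011✓ 01111✓ 10000✓ 10100✓ 10110✓
Round 1: 0-001 00-01 01-11 010-1 10-00 101-0
PIs = {0-001, 00-01, 01-11, 010-1, 10-00, 101-0}
Coverage chart:
  m1: 0-001,00-01
  m5: 00-01 ←essential
  m9: 0-001,010-1
  m11: 01-11,010-1
  m16: 10-00 ←essential
  m20: 10-00,101-0
  m22: 101-0 ←essential
Essential: 00-01, 10-00, 101-0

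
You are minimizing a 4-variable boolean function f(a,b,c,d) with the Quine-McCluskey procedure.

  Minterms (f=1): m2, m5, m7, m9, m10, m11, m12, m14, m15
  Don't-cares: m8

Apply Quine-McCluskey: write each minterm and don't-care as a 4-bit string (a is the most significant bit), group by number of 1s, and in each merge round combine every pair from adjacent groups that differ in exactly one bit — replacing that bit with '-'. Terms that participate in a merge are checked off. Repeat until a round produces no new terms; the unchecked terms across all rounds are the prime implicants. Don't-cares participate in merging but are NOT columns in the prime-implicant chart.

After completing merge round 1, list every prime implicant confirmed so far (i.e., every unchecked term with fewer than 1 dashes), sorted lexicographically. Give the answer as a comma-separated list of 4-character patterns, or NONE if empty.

Round 0: 0010✓ 0101✓ 0111✓ 1000✓ 1001✓ 1010✓ 1011✓ 1100✓ 1110✓ 1111✓
Round 1: -010 -111 01-1 1-00✓ 1-10✓ 1-11✓ 10-0✓ 10-1✓ 100-✓ 101-✓ 11-0✓ 111-✓
Round 2: 1--0 1-1- 10--
PIs = {-010, -111, 01-1, 1--0, 1-1-, 10--}

NONE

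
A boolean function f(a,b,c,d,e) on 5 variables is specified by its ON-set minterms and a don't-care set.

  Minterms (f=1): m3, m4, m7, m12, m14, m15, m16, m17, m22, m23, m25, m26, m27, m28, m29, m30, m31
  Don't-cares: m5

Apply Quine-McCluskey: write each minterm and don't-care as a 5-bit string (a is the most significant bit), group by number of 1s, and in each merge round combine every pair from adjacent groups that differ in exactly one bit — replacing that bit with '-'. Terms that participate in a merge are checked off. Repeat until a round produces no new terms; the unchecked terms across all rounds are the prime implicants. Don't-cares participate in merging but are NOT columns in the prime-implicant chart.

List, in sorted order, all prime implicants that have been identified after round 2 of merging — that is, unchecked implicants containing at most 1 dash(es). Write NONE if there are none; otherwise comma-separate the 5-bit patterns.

size-2^0 implicants → 00011(✓)  00100(✓)  00101(✓)  00111(✓)  01100(✓)  01110(✓)  01111(✓)  10000(✓)  10001(✓)  10110(✓)  10111(✓)  11001(✓)  11010(✓)  11011(✓)  11100(✓)  11101(✓)  11110(✓)  11111(✓)
size-2^1 implicants → -0111(✓)  -1100(✓)  -1110(✓)  -1111(✓)  0-100  0-111(✓)  00-11  001-1  0010-  011-0(✓)  0111-(✓)  1-001  1-110(✓)  1-111(✓)  1000-  1011-(✓)  11-01(✓)  11-10(✓)  11-11(✓)  110-1(✓)  1101-(✓)  111-0(✓)  111-1(✓)  1110-(✓)  1111-(✓)
size-2^2 implicants → --111  -11-0  -111-  1-11-  11--1  11-1-  111--
Unchecked terms (primes): --111, -11-0, -111-, 0-100, 00-11, 001-1, 0010-, 1-001, 1-11-, 1000-, 11--1, 11-1-, 111--

0-100, 00-11, 001-1, 0010-, 1-001, 1000-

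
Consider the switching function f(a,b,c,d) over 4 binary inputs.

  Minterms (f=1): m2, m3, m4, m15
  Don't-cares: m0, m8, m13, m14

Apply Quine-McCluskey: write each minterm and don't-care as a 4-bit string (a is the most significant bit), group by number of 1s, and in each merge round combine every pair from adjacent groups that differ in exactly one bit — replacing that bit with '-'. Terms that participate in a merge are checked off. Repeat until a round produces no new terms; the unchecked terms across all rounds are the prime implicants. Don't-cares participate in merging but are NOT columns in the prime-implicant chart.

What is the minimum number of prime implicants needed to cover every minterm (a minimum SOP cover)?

Round 0: 0000✓ 0010✓ 0011✓ 0100✓ 1000✓ 1101✓ 1110✓ 1111✓
Round 1: -000 0-00 00-0 001- 11-1 111-
PIs = {-000, 0-00, 00-0, 001-, 11-1, 111-}
Coverage chart:
  m2: 00-0,001-
  m3: 001- ←essential
  m4: 0-00 ←essential
  m15: 11-1,111-
Essential: 0-00, 001-
Petrick residual → 11-1
Min cover (3 terms): a'c'd' + a'b'c + abd

3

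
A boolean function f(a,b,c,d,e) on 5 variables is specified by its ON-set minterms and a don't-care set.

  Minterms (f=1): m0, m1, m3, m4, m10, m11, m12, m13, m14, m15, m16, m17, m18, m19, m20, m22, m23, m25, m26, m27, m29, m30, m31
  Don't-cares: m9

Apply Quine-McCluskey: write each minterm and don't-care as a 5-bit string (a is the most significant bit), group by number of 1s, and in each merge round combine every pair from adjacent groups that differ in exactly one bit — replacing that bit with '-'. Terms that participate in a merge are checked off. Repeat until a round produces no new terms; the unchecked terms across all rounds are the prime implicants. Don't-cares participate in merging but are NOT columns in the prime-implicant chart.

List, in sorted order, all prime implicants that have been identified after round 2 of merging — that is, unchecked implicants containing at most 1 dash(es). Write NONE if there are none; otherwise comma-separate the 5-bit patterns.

0-100

size-2^0 implicants → 00000(✓)  00001(✓)  00011(✓)  00100(✓)  01001(✓)  01010(✓)  01011(✓)  01100(✓)  01101(✓)  01110(✓)  01111(✓)  10000(✓)  10001(✓)  10010(✓)  10011(✓)  10100(✓)  10110(✓)  10111(✓)  11001(✓)  11010(✓)  11011(✓)  11101(✓)  11110(✓)  11111(✓)
size-2^1 implicants → -0000(✓)  -0001(✓)  -0011(✓)  -0100(✓)  -1001(✓)  -1010(✓)  -1011(✓)  -1101(✓)  -1110(✓)  -1111(✓)  0-001(✓)  0-011(✓)  0-100  00-00(✓)  000-1(✓)  0000-(✓)  01-01(✓)  01-10(✓)  01-11(✓)  010-1(✓)  0101-(✓)  011-0(✓)  011-1(✓)  0110-(✓)  0111-(✓)  1-001(✓)  1-010(✓)  1-011(✓)  1-110(✓)  1-111(✓)  10-00(✓)  10-10(✓)  10-11(✓)  100-0(✓)  100-1(✓)  1000-(✓)  1001-(✓)  101-0(✓)  1011-(✓)  11-01(✓)  11-10(✓)  11-11(✓)  110-1(✓)  1101-(✓)  111-1(✓)  1111-(✓)
size-2^2 implicants → --001(✓)  --011(✓)  -0-00  -00-1(✓)  -000-  -1-01(✓)  -1-10(✓)  -1-11(✓)  -10-1(✓)  -101-(✓)  -11-1(✓)  -111-(✓)  0-0-1(✓)  01--1(✓)  01-1-(✓)  011--  1--10(✓)  1--11(✓)  1-0-1(✓)  1-01-(✓)  1-11-(✓)  10--0  10-1-(✓)  100--  11--1(✓)  11-1-(✓)
size-2^3 implicants → --0-1  -1--1  -1-1-  1--1-
Unchecked terms (primes): --0-1, -0-00, -000-, -1--1, -1-1-, 0-100, 011--, 1--1-, 10--0, 100--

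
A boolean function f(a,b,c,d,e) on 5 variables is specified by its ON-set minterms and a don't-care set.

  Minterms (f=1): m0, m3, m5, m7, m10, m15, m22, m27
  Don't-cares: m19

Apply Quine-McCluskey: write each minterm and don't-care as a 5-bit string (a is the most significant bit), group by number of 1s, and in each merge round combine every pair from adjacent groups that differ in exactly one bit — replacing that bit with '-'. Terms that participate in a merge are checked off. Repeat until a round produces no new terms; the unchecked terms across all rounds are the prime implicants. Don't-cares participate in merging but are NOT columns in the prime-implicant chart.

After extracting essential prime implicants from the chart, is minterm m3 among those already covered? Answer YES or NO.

size-2^0 implicants → 00000  00011(✓)  00101(✓)  00111(✓)  01010  01111(✓)  10011(✓)  10110  11011(✓)
size-2^1 implicants → -0011  0-111  00-11  001-1  1-011
Unchecked terms (primes): -0011, 0-111, 00-11, 00000, 001-1, 01010, 1-011, 10110
Minterm coverage:
  m0 ⊆ 00000 [E]
  m3 ⊆ -0011,00-11
  m5 ⊆ 001-1 [E]
  m7 ⊆ 0-111,00-11,001-1
  m10 ⊆ 01010 [E]
  m15 ⊆ 0-111 [E]
  m22 ⊆ 10110 [E]
  m27 ⊆ 1-011 [E]
E = {0-111, 00000, 001-1, 01010, 1-011, 10110}

NO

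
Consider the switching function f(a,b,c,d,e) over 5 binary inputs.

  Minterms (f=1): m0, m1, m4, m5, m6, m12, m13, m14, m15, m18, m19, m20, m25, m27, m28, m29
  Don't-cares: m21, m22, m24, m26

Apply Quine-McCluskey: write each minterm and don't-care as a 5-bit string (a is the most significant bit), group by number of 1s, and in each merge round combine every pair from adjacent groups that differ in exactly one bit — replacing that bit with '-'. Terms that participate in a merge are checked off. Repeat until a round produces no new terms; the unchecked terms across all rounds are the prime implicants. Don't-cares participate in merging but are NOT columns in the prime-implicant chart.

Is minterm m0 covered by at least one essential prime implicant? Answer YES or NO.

YES

size-2^0 implicants → 00000(✓)  00001(✓)  00100(✓)  00101(✓)  00110(✓)  01100(✓)  01101(✓)  01110(✓)  01111(✓)  10010(✓)  10011(✓)  10100(✓)  10101(✓)  10110(✓)  11000(✓)  11001(✓)  11010(✓)  11011(✓)  11100(✓)  11101(✓)
size-2^1 implicants → -0100(✓)  -0101(✓)  -0110(✓)  -1100(✓)  -1101(✓)  0-100(✓)  0-101(✓)  0-110(✓)  00-00(✓)  00-01(✓)  0000-(✓)  001-0(✓)  0010-(✓)  011-0(✓)  011-1(✓)  0110-(✓)  0111-(✓)  1-010(✓)  1-011(✓)  1-100(✓)  1-101(✓)  10-10  1001-(✓)  101-0(✓)  1010-(✓)  11-00(✓)  11-01(✓)  110-0(✓)  110-1(✓)  1100-(✓)  1101-(✓)  1110-(✓)
size-2^2 implicants → --100(✓)  --101(✓)  -01-0  -010-(✓)  -110-(✓)  0-1-0  0-10-(✓)  00-0-  011--  1-01-  1-10-(✓)  11-0-  110--
size-2^3 implicants → --10-
Unchecked terms (primes): --10-, -01-0, 0-1-0, 00-0-, 011--, 1-01-, 10-10, 11-0-, 110--
Minterm coverage:
  m0 ⊆ 00-0- [E]
  m1 ⊆ 00-0- [E]
  m4 ⊆ --10-,-01-0,0-1-0,00-0-
  m5 ⊆ --10-,00-0-
  m6 ⊆ -01-0,0-1-0
  m12 ⊆ --10-,0-1-0,011--
  m13 ⊆ --10-,011--
  m14 ⊆ 0-1-0,011--
  m15 ⊆ 011-- [E]
  m18 ⊆ 1-01-,10-10
  m19 ⊆ 1-01- [E]
  m20 ⊆ --10-,-01-0
  m25 ⊆ 11-0-,110--
  m27 ⊆ 1-01-,110--
  m28 ⊆ --10-,11-0-
  m29 ⊆ --10-,11-0-
E = {00-0-, 011--, 1-01-}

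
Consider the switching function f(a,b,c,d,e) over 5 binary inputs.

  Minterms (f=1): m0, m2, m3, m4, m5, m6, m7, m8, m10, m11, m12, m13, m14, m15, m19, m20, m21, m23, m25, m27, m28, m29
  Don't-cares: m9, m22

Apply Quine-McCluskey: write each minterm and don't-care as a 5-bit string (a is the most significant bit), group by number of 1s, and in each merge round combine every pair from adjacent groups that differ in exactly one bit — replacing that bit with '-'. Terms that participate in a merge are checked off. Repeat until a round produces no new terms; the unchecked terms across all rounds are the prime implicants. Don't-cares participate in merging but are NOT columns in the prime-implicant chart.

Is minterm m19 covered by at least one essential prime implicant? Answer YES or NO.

NO

Round 0: 00000✓ 00010✓ 00011✓ 00100✓ 00101✓ 00110✓ 00111✓ 01000✓ 01001✓ 01010✓ 01011✓ 01100✓ 01101✓ 01110✓ 01111✓ 10011✓ 10100✓ 10101✓ 10110✓ 10111✓ 11001✓ 11011✓ 11100✓ 11101✓
Round 1: -0011✓ -0100✓ -0101✓ -0110✓ -0111✓ -1001✓ -1011✓ -1100✓ -1101✓ 0-000✓ 0-010✓ 0-011✓ 0-100✓ 0-101✓ 0-110✓ 0-111✓ 00-00✓ 00-10✓ 00-11✓ 000-0✓ 0001-✓ 001-0✓ 001-1✓ 0010-✓ 0011-✓ 01-00✓ 01-01✓ 01-10✓ 01-11✓ 010-0✓ 010-1✓ 0100-✓ 0101-✓ 011-0✓ 011-1✓ 0110-✓ 0111-✓ 1-011✓ 1-100✓ 1-101✓ 10-11✓ 101-0✓ 101-1✓ 1010-✓ 1011-✓ 11-01✓ 110-1✓ 1110-✓
Round 2: --011 --100✓ --101✓ -0-11 -01-0✓ -01-1✓ -010-✓ -011-✓ -1-01 -10-1 -110-✓ 0--00✓ 0--10✓ 0--11✓ 0-0-0✓ 0-01-✓ 0-1-0✓ 0-1-1✓ 0-10-✓ 0-11-✓ 00--0✓ 00-1-✓ 001--✓ 01--0✓ 01--1✓ 01-0-✓ 01-1-✓ 010--✓ 011--✓ 1-10-✓ 101--✓
Round 3: --10- -01-- 0---0 0--1- 0-1-- 01---
PIs = {--011, --10-, -0-11, -01--, -1-01, -10-1, 0---0, 0--1-, 0-1--, 01---}
Coverage chart:
  m0: 0---0 ←essential
  m2: 0---0,0--1-
  m3: --011,-0-11,0--1-
  m4: --10-,-01--,0---0,0-1--
  m5: --10-,-01--,0-1--
  m6: -01--,0---0,0--1-,0-1--
  m7: -0-11,-01--,0--1-,0-1--
  m8: 0---0,01---
  m10: 0---0,0--1-,01---
  m11: --011,-10-1,0--1-,01---
  m12: --10-,0---0,0-1--,01---
  m13: --10-,-1-01,0-1--,01---
  m14: 0---0,0--1-,0-1--,01---
  m15: 0--1-,0-1--,01---
  m19: --011,-0-11
  m20: --10-,-01--
  m21: --10-,-01--
  m23: -0-11,-01--
  m25: -1-01,-10-1
  m27: --011,-10-1
  m28: --10- ←essential
  m29: --10-,-1-01
Essential: --10-, 0---0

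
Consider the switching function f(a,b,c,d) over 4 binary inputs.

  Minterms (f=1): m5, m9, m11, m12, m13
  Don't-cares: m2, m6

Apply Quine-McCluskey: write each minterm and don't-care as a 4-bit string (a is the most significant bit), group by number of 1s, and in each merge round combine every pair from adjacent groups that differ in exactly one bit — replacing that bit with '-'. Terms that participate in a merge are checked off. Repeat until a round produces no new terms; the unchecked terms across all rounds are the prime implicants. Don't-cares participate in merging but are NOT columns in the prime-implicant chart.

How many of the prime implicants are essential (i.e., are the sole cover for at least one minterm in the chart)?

size-2^0 implicants → 0010(✓)  0101(✓)  0110(✓)  1001(✓)  1011(✓)  1100(✓)  1101(✓)
size-2^1 implicants → -101  0-10  1-01  10-1  110-
Unchecked terms (primes): -101, 0-10, 1-01, 10-1, 110-
Minterm coverage:
  m5 ⊆ -101 [E]
  m9 ⊆ 1-01,10-1
  m11 ⊆ 10-1 [E]
  m12 ⊆ 110- [E]
  m13 ⊆ -101,1-01,110-
E = {-101, 10-1, 110-}

3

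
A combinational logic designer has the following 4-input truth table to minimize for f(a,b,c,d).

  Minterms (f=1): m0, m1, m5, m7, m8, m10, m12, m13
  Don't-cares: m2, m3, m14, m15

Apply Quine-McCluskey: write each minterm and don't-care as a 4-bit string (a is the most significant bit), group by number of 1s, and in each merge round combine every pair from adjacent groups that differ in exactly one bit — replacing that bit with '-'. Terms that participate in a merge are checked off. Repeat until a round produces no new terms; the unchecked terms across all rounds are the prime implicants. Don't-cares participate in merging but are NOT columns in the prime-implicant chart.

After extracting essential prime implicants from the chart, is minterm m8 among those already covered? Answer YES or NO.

NO

[col 0] 0000*, 0001*, 0010*, 0011*, 0101*, 0111*, 1000*, 1010*, 1100*, 1101*, 1110*, 1111*
[col 1] -000*, -010*, -101*, -111*, 0-01*, 0-11*, 00-0*, 00-1*, 000-*, 001-*, 01-1*, 1-00*, 1-10*, 10-0*, 11-0*, 11-1*, 110-*, 111-*
[col 2] -0-0, -1-1, 0--1, 00--, 1--0, 11--
Prime implicants: -0-0, -1-1, 0--1, 00--, 1--0, 11--
PI chart (minterm → PIs covering it):
  0 | -0-0,00--
  1 | 0--1,00--
  5 | -1-1,0--1
  7 | -1-1,0--1
  8 | -0-0,1--0
  10 | -0-0,1--0
  12 | 1--0,11--
  13 | -1-1,11--
(no essential prime implicants)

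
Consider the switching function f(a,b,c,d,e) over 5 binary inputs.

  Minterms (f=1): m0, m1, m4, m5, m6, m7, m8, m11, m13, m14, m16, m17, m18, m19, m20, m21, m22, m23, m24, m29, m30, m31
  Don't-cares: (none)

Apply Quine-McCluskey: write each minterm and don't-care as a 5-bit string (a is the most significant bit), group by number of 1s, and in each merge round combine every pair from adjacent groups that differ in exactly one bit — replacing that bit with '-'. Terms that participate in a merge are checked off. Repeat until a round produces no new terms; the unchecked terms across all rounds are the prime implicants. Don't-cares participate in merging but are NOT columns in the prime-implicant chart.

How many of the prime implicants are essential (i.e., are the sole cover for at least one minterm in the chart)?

[col 0] 00000*, 00001*, 00100*, 00101*, 00110*, 00111*, 01000*, 01011, 01101*, 01110*, 10000*, 10001*, 10010*, 10011*, 10100*, 10101*, 10110*, 10111*, 11000*, 11101*, 11110*, 11111*
[col 1] -0000*, -0001*, -0100*, -0101*, -0110*, -0111*, -1000*, -1101*, -1110*, 0-000*, 0-101*, 0-110*, 00-00*, 00-01*, 0000-*, 001-0*, 001-1*, 0010-*, 0011-*, 1-000*, 1-101*, 1-110*, 1-111*, 10-00*, 10-01*, 10-10*, 10-11*, 100-0*, 100-1*, 1000-*, 1001-*, 101-0*, 101-1*, 1010-*, 1011-*, 111-1*, 1111-*
[col 2] --000, --101, --110, -0-00*, -0-01*, -000-*, -01-0*, -01-1*, -010-*, -011-*, 00-0-*, 001--*, 1-1-1, 1-11-, 10--0*, 10--1*, 10-0-*, 10-1-*, 100--*, 101--*
[col 3] -0-0-, -01--, 10---
Prime implicants: --000, --101, --110, -0-0-, -01--, 01011, 1-1-1, 1-11-, 10---
PI chart (minterm → PIs covering it):
  0 | --000,-0-0-
  1 | -0-0-  (sole → essential)
  4 | -0-0-,-01--
  5 | --101,-0-0-,-01--
  6 | --110,-01--
  7 | -01--  (sole → essential)
  8 | --000  (sole → essential)
  11 | 01011  (sole → essential)
  13 | --101  (sole → essential)
  14 | --110  (sole → essential)
  16 | --000,-0-0-,10---
  17 | -0-0-,10---
  18 | 10---  (sole → essential)
  19 | 10---  (sole → essential)
  20 | -0-0-,-01--,10---
  21 | --101,-0-0-,-01--,1-1-1,10---
  22 | --110,-01--,1-11-,10---
  23 | -01--,1-1-1,1-11-,10---
  24 | --000  (sole → essential)
  29 | --101,1-1-1
  30 | --110,1-11-
  31 | 1-1-1,1-11-
Essential prime implicants: --000, --101, --110, -0-0-, -01--, 01011, 10---

7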